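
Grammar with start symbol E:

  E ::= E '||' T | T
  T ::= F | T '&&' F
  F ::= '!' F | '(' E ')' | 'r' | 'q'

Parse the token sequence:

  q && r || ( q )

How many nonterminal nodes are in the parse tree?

11

[E [E [T [T [F q]] && [F r]]] || [T [F ( [E [T [F q]]] )]]]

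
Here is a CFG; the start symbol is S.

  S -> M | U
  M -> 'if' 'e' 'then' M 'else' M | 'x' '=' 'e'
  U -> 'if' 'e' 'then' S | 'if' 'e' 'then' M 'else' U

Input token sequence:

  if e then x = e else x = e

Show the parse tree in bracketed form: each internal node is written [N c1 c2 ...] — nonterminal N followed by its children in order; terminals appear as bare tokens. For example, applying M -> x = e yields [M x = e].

[S [M if e then [M x = e] else [M x = e]]]

S
M
if e then M else M
if e then x = e else M
if e then x = e else x = e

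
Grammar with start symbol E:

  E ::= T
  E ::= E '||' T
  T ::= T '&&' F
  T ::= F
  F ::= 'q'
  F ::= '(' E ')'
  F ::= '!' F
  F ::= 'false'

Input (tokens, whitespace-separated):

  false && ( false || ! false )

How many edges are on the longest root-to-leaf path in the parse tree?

[E [T [T [F false]] && [F ( [E [E [T [F false]]] || [T [F ! [F false]]]] )]]]

7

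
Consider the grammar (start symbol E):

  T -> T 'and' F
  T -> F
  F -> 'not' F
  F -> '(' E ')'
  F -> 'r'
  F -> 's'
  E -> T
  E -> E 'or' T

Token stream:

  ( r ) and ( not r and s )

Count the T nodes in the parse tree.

5

[E [T [T [F ( [E [T [F r]]] )]] and [F ( [E [T [T [F not [F r]]] and [F s]]] )]]]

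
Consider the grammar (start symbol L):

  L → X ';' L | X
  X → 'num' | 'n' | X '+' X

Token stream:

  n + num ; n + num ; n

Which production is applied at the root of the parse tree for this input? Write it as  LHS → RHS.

[L [X [X n] + [X num]] ; [L [X [X n] + [X num]] ; [L [X n]]]]

L → X ';' L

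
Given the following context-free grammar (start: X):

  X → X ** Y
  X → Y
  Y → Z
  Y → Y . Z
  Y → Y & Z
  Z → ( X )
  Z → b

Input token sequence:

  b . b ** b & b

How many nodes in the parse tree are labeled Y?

[X [X [Y [Y [Z b]] . [Z b]]] ** [Y [Y [Z b]] & [Z b]]]

4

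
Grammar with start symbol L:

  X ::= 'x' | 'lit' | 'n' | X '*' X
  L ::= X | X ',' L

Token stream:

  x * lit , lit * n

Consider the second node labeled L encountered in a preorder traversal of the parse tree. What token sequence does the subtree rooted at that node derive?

[L [X [X x] * [X lit]] , [L [X [X lit] * [X n]]]]

lit * n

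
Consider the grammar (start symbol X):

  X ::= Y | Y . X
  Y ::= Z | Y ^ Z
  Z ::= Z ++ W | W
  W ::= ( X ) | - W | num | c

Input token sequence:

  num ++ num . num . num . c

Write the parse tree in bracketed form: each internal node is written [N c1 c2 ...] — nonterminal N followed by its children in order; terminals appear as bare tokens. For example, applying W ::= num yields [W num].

X
Y . X
Z . X
Z ++ W . X
W ++ W . X
num ++ W . X
num ++ num . X
num ++ num . Y . X
num ++ num . Z . X
num ++ num . W . X
num ++ num . num . X
num ++ num . num . Y . X
num ++ num . num . Z . X
num ++ num . num . W . X
num ++ num . num . num . X
num ++ num . num . num . Y
num ++ num . num . num . Z
num ++ num . num . num . W
num ++ num . num . num . c

[X [Y [Z [Z [W num]] ++ [W num]]] . [X [Y [Z [W num]]] . [X [Y [Z [W num]]] . [X [Y [Z [W c]]]]]]]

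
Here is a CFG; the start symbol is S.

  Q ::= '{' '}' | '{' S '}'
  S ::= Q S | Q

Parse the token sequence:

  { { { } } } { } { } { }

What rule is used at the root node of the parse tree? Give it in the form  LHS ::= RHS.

S ::= Q S

[S [Q { [S [Q { [S [Q { }]] }]] }] [S [Q { }] [S [Q { }] [S [Q { }]]]]]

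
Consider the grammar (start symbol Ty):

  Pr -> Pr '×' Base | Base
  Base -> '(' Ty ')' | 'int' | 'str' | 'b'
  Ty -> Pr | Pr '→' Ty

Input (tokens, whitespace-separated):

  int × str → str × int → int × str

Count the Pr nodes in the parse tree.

6

[Ty [Pr [Pr [Base int]] × [Base str]] → [Ty [Pr [Pr [Base str]] × [Base int]] → [Ty [Pr [Pr [Base int]] × [Base str]]]]]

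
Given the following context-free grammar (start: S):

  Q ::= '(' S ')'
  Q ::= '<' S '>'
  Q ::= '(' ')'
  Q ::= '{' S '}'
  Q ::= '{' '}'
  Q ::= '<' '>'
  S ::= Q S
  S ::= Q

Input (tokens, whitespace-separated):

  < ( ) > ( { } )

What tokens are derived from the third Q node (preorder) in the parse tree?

( { } )

[S [Q < [S [Q ( )]] >] [S [Q ( [S [Q { }]] )]]]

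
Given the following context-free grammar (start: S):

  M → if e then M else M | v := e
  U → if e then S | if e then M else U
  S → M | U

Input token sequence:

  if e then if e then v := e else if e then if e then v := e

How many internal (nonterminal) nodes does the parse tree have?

10

[S [U if e then [S [U if e then [M v := e] else [U if e then [S [U if e then [S [M v := e]]]]]]]]]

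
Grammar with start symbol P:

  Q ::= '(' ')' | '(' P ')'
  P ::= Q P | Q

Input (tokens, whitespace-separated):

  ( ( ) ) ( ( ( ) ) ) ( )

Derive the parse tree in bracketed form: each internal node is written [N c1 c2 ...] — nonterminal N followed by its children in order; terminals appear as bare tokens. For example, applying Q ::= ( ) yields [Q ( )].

[P [Q ( [P [Q ( )]] )] [P [Q ( [P [Q ( [P [Q ( )]] )]] )] [P [Q ( )]]]]

P
Q P
( P ) P
( Q ) P
( ( ) ) P
( ( ) ) Q P
( ( ) ) ( P ) P
( ( ) ) ( Q ) P
( ( ) ) ( ( P ) ) P
( ( ) ) ( ( Q ) ) P
( ( ) ) ( ( ( ) ) ) P
( ( ) ) ( ( ( ) ) ) Q
( ( ) ) ( ( ( ) ) ) ( )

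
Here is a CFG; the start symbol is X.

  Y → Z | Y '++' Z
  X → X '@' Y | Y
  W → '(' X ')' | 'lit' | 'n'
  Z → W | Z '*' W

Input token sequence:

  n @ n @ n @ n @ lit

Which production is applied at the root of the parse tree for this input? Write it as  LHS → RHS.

X → X '@' Y

[X [X [X [X [X [Y [Z [W n]]]] @ [Y [Z [W n]]]] @ [Y [Z [W n]]]] @ [Y [Z [W n]]]] @ [Y [Z [W lit]]]]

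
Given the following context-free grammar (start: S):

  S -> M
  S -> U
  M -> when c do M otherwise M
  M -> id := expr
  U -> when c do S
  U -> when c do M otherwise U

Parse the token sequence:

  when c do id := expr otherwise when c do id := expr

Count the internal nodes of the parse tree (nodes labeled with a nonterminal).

6

[S [U when c do [M id := expr] otherwise [U when c do [S [M id := expr]]]]]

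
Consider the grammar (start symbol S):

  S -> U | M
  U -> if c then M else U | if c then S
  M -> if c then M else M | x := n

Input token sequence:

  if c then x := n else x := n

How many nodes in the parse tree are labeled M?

[S [M if c then [M x := n] else [M x := n]]]

3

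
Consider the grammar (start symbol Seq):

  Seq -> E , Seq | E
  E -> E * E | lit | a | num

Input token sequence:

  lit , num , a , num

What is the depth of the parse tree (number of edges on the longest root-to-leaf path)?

5

[Seq [E lit] , [Seq [E num] , [Seq [E a] , [Seq [E num]]]]]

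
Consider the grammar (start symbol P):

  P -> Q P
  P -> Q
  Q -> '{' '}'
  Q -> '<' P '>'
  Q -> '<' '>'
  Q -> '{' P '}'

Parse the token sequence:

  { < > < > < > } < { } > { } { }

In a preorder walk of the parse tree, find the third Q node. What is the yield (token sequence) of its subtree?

< >

[P [Q { [P [Q < >] [P [Q < >] [P [Q < >]]]] }] [P [Q < [P [Q { }]] >] [P [Q { }] [P [Q { }]]]]]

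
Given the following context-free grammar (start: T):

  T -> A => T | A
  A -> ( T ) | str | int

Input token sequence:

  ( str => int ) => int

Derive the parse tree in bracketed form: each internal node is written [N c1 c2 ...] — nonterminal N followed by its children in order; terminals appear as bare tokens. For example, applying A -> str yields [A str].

[T [A ( [T [A str] => [T [A int]]] )] => [T [A int]]]

T
A => T
( T ) => T
( A => T ) => T
( str => T ) => T
( str => A ) => T
( str => int ) => T
( str => int ) => A
( str => int ) => int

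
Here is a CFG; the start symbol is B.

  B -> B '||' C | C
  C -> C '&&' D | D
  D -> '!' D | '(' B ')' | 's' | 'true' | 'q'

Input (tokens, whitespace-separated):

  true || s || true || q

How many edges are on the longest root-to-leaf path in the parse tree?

6

[B [B [B [B [C [D true]]] || [C [D s]]] || [C [D true]]] || [C [D q]]]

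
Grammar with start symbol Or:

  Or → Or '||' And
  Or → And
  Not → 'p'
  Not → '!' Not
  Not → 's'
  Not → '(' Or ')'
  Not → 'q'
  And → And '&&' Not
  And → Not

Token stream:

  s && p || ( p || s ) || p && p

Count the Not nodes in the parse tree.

[Or [Or [Or [And [And [Not s]] && [Not p]]] || [And [Not ( [Or [Or [And [Not p]]] || [And [Not s]]] )]]] || [And [And [Not p]] && [Not p]]]

7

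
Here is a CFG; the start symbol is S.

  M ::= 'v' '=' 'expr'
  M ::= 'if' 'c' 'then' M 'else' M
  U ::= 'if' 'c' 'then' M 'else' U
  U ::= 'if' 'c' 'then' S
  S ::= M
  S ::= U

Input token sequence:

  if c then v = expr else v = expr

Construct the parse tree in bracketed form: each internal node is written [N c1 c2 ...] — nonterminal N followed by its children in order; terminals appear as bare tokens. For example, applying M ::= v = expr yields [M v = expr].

[S [M if c then [M v = expr] else [M v = expr]]]

S
M
if c then M else M
if c then v = expr else M
if c then v = expr else v = expr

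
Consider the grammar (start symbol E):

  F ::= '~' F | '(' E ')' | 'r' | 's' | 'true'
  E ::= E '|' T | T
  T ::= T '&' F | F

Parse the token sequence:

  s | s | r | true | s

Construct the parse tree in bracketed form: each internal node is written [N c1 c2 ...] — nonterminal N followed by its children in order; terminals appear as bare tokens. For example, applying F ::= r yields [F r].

E
E | T
E | T | T
E | T | T | T
E | T | T | T | T
T | T | T | T | T
F | T | T | T | T
s | T | T | T | T
s | F | T | T | T
s | s | T | T | T
s | s | F | T | T
s | s | r | T | T
s | s | r | F | T
s | s | r | true | T
s | s | r | true | F
s | s | r | true | s

[E [E [E [E [E [T [F s]]] | [T [F s]]] | [T [F r]]] | [T [F true]]] | [T [F s]]]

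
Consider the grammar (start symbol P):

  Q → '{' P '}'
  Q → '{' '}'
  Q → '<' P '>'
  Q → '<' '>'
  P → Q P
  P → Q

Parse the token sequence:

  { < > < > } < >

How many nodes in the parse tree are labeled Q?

4

[P [Q { [P [Q < >] [P [Q < >]]] }] [P [Q < >]]]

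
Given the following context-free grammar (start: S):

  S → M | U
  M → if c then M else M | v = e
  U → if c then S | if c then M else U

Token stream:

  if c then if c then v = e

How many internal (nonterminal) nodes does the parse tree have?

6

[S [U if c then [S [U if c then [S [M v = e]]]]]]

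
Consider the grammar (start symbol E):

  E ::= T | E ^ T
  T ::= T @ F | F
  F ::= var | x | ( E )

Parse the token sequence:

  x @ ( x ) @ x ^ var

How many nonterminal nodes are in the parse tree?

[E [E [T [T [T [F x]] @ [F ( [E [T [F x]]] )]] @ [F x]]] ^ [T [F var]]]

13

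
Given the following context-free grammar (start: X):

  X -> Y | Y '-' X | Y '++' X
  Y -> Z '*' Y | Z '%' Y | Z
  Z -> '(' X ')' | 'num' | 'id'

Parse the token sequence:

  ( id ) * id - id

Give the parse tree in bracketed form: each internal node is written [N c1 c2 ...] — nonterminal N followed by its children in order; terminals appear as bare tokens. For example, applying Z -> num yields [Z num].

X
Y - X
Z * Y - X
( X ) * Y - X
( Y ) * Y - X
( Z ) * Y - X
( id ) * Y - X
( id ) * Z - X
( id ) * id - X
( id ) * id - Y
( id ) * id - Z
( id ) * id - id

[X [Y [Z ( [X [Y [Z id]]] )] * [Y [Z id]]] - [X [Y [Z id]]]]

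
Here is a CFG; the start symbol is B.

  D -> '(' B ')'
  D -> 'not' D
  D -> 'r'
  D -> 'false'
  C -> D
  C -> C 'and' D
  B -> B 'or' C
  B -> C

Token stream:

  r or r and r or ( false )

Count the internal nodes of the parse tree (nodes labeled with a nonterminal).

[B [B [B [C [D r]]] or [C [C [D r]] and [D r]]] or [C [D ( [B [C [D false]]] )]]]

14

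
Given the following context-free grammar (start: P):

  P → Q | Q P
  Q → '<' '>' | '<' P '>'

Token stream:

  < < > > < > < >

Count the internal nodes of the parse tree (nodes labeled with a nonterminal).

[P [Q < [P [Q < >]] >] [P [Q < >] [P [Q < >]]]]

8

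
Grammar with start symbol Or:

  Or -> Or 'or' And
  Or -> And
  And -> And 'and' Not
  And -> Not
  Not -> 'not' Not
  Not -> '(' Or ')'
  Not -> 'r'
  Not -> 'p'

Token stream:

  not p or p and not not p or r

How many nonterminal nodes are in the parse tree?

[Or [Or [Or [And [Not not [Not p]]]] or [And [And [Not p]] and [Not not [Not not [Not p]]]]] or [And [Not r]]]

14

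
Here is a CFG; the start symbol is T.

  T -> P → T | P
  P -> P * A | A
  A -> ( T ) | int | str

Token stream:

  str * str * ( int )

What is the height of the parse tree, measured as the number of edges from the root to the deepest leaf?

6

[T [P [P [P [A str]] * [A str]] * [A ( [T [P [A int]]] )]]]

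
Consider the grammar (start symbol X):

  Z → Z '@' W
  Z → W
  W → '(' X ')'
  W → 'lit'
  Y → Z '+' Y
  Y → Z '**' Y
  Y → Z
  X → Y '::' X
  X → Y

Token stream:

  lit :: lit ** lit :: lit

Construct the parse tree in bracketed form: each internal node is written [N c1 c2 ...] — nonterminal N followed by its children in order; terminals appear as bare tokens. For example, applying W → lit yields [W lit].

X
Y :: X
Z :: X
W :: X
lit :: X
lit :: Y :: X
lit :: Z ** Y :: X
lit :: W ** Y :: X
lit :: lit ** Y :: X
lit :: lit ** Z :: X
lit :: lit ** W :: X
lit :: lit ** lit :: X
lit :: lit ** lit :: Y
lit :: lit ** lit :: Z
lit :: lit ** lit :: W
lit :: lit ** lit :: lit

[X [Y [Z [W lit]]] :: [X [Y [Z [W lit]] ** [Y [Z [W lit]]]] :: [X [Y [Z [W lit]]]]]]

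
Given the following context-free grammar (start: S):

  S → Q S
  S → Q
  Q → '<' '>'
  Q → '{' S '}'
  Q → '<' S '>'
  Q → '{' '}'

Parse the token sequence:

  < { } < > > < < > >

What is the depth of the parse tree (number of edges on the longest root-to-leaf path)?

5

[S [Q < [S [Q { }] [S [Q < >]]] >] [S [Q < [S [Q < >]] >]]]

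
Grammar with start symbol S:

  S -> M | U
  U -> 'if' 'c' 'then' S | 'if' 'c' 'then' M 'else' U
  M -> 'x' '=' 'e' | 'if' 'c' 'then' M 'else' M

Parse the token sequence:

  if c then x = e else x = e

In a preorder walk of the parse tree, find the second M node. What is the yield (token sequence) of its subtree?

[S [M if c then [M x = e] else [M x = e]]]

x = e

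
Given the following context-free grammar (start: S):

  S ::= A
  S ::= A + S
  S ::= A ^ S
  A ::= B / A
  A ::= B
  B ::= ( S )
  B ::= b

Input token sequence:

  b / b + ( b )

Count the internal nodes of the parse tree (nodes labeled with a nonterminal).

[S [A [B b] / [A [B b]]] + [S [A [B ( [S [A [B b]]] )]]]]

11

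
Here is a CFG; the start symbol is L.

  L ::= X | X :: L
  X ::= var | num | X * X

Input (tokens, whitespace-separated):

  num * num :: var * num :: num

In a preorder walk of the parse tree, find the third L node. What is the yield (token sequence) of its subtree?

num

[L [X [X num] * [X num]] :: [L [X [X var] * [X num]] :: [L [X num]]]]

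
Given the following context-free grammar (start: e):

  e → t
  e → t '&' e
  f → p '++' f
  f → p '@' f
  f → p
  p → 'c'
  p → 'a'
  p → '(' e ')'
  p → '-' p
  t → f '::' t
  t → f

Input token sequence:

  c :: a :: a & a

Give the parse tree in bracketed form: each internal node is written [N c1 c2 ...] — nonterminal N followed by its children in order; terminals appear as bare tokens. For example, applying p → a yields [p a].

e
t & e
f :: t & e
p :: t & e
c :: t & e
c :: f :: t & e
c :: p :: t & e
c :: a :: t & e
c :: a :: f & e
c :: a :: p & e
c :: a :: a & e
c :: a :: a & t
c :: a :: a & f
c :: a :: a & p
c :: a :: a & a

[e [t [f [p c]] :: [t [f [p a]] :: [t [f [p a]]]]] & [e [t [f [p a]]]]]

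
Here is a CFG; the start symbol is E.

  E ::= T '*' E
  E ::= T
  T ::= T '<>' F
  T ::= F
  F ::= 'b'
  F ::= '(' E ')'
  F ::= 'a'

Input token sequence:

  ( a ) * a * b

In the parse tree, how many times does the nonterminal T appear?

4

[E [T [F ( [E [T [F a]]] )]] * [E [T [F a]] * [E [T [F b]]]]]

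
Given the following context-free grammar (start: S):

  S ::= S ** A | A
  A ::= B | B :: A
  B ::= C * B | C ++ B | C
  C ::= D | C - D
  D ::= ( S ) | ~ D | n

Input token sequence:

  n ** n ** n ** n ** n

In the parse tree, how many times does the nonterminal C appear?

5

[S [S [S [S [S [A [B [C [D n]]]]] ** [A [B [C [D n]]]]] ** [A [B [C [D n]]]]] ** [A [B [C [D n]]]]] ** [A [B [C [D n]]]]]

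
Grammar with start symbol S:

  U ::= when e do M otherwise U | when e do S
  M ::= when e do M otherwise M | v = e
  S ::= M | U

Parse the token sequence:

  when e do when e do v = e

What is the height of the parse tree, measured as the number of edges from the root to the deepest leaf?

[S [U when e do [S [U when e do [S [M v = e]]]]]]

6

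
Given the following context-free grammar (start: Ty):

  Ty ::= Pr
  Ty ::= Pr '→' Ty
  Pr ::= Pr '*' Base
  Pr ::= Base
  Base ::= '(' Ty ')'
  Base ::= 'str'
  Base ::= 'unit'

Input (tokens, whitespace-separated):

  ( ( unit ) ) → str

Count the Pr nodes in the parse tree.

4

[Ty [Pr [Base ( [Ty [Pr [Base ( [Ty [Pr [Base unit]]] )]]] )]] → [Ty [Pr [Base str]]]]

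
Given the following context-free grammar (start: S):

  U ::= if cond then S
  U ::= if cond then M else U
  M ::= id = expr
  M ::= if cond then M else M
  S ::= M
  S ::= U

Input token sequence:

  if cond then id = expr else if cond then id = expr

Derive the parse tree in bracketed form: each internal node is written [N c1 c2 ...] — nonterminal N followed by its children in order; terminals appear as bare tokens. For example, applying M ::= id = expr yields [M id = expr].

[S [U if cond then [M id = expr] else [U if cond then [S [M id = expr]]]]]

S
U
if cond then M else U
if cond then id = expr else U
if cond then id = expr else if cond then S
if cond then id = expr else if cond then M
if cond then id = expr else if cond then id = expr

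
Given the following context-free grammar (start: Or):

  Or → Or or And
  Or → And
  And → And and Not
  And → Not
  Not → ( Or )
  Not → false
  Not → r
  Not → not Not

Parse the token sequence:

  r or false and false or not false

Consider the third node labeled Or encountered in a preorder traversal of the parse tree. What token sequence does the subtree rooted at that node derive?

r

[Or [Or [Or [And [Not r]]] or [And [And [Not false]] and [Not false]]] or [And [Not not [Not false]]]]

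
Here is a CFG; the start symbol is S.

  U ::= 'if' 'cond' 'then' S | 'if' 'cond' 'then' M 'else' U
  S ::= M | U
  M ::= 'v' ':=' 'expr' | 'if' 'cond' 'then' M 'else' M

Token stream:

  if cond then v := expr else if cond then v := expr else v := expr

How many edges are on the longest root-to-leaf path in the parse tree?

4

[S [M if cond then [M v := expr] else [M if cond then [M v := expr] else [M v := expr]]]]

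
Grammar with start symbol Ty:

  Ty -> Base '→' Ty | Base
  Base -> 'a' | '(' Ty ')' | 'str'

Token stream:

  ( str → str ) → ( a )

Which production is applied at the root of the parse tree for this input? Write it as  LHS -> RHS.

Ty -> Base '→' Ty

[Ty [Base ( [Ty [Base str] → [Ty [Base str]]] )] → [Ty [Base ( [Ty [Base a]] )]]]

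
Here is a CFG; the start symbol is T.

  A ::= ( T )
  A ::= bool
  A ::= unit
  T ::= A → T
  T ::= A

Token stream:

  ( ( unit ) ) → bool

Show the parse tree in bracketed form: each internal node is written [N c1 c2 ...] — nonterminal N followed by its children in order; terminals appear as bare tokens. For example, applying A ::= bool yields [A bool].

T
A → T
( T ) → T
( A ) → T
( ( T ) ) → T
( ( A ) ) → T
( ( unit ) ) → T
( ( unit ) ) → A
( ( unit ) ) → bool

[T [A ( [T [A ( [T [A unit]] )]] )] → [T [A bool]]]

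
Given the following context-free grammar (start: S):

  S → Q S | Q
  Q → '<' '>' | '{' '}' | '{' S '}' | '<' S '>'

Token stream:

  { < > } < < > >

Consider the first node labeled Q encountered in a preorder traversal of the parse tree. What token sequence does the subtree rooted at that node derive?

{ < > }

[S [Q { [S [Q < >]] }] [S [Q < [S [Q < >]] >]]]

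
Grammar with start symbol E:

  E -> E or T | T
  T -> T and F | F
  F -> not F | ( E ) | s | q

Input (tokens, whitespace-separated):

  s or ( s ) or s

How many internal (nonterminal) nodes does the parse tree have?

[E [E [E [T [F s]]] or [T [F ( [E [T [F s]]] )]]] or [T [F s]]]

12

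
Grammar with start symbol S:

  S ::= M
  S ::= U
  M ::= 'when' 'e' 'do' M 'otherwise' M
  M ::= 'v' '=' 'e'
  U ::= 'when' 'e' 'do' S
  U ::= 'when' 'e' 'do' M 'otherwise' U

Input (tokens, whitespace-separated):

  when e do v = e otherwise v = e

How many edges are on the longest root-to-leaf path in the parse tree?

[S [M when e do [M v = e] otherwise [M v = e]]]

3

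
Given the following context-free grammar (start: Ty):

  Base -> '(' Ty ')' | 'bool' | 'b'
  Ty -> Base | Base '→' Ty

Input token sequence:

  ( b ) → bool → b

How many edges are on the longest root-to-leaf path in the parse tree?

[Ty [Base ( [Ty [Base b]] )] → [Ty [Base bool] → [Ty [Base b]]]]

4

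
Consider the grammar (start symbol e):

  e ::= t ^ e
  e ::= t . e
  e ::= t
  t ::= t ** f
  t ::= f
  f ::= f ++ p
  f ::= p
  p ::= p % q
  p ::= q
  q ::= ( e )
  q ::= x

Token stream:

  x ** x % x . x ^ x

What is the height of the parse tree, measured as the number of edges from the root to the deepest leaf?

7

[e [t [t [f [p [q x]]]] ** [f [p [p [q x]] % [q x]]]] . [e [t [f [p [q x]]]] ^ [e [t [f [p [q x]]]]]]]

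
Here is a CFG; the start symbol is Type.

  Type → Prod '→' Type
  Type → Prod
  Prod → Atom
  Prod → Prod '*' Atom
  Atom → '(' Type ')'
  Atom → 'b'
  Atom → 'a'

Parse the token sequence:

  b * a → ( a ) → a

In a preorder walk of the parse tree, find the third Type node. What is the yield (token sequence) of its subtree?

[Type [Prod [Prod [Atom b]] * [Atom a]] → [Type [Prod [Atom ( [Type [Prod [Atom a]]] )]] → [Type [Prod [Atom a]]]]]

a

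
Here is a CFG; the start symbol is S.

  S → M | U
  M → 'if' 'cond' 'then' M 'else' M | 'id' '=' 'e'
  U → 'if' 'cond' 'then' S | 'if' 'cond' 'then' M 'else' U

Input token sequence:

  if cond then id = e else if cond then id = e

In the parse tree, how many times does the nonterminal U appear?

2

[S [U if cond then [M id = e] else [U if cond then [S [M id = e]]]]]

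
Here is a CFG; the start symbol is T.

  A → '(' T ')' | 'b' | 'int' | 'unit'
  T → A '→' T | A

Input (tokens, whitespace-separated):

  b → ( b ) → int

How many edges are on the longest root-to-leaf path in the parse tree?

5

[T [A b] → [T [A ( [T [A b]] )] → [T [A int]]]]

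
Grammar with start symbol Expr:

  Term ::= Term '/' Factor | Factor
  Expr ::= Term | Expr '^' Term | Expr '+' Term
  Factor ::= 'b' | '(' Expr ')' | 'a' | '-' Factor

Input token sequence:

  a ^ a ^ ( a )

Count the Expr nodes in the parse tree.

[Expr [Expr [Expr [Term [Factor a]]] ^ [Term [Factor a]]] ^ [Term [Factor ( [Expr [Term [Factor a]]] )]]]

4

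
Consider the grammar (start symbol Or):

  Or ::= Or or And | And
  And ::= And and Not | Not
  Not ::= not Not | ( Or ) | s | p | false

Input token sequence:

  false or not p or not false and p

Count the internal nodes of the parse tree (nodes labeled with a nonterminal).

13

[Or [Or [Or [And [Not false]]] or [And [Not not [Not p]]]] or [And [And [Not not [Not false]]] and [Not p]]]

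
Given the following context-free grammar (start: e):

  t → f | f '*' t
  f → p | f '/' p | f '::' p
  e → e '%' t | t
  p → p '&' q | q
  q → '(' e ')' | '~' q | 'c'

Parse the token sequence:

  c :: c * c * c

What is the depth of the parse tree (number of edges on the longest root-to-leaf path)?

[e [t [f [f [p [q c]]] :: [p [q c]]] * [t [f [p [q c]]] * [t [f [p [q c]]]]]]]

7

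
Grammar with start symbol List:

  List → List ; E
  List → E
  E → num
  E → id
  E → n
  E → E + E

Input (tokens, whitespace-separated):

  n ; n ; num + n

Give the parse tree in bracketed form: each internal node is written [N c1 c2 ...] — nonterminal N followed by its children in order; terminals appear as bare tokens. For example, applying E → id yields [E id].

List
List ; E
List ; E ; E
E ; E ; E
n ; E ; E
n ; n ; E
n ; n ; E + E
n ; n ; num + E
n ; n ; num + n

[List [List [List [E n]] ; [E n]] ; [E [E num] + [E n]]]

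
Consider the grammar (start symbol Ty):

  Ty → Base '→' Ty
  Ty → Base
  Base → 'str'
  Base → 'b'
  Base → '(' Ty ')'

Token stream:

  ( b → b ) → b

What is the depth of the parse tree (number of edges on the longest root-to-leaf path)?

[Ty [Base ( [Ty [Base b] → [Ty [Base b]]] )] → [Ty [Base b]]]

5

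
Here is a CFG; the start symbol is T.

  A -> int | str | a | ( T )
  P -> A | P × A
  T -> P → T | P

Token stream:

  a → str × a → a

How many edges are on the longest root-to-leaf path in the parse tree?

5

[T [P [A a]] → [T [P [P [A str]] × [A a]] → [T [P [A a]]]]]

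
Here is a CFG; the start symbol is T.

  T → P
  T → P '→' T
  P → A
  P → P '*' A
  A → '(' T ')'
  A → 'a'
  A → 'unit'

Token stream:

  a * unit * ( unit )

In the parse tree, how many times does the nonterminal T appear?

2

[T [P [P [P [A a]] * [A unit]] * [A ( [T [P [A unit]]] )]]]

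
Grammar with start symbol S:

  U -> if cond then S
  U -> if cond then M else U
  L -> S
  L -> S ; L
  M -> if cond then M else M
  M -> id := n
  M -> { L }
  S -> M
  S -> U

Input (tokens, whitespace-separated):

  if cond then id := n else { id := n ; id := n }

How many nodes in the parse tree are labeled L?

2

[S [M if cond then [M id := n] else [M { [L [S [M id := n]] ; [L [S [M id := n]]]] }]]]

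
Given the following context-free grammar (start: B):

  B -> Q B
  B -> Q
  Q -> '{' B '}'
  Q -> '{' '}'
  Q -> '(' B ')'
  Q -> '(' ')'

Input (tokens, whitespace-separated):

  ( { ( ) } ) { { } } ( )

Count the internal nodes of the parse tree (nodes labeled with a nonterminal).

12

[B [Q ( [B [Q { [B [Q ( )]] }]] )] [B [Q { [B [Q { }]] }] [B [Q ( )]]]]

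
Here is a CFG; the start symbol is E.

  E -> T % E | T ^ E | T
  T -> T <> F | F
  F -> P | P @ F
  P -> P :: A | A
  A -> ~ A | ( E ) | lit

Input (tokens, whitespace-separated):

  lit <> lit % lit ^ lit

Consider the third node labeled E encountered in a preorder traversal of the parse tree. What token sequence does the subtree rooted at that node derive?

lit

[E [T [T [F [P [A lit]]]] <> [F [P [A lit]]]] % [E [T [F [P [A lit]]]] ^ [E [T [F [P [A lit]]]]]]]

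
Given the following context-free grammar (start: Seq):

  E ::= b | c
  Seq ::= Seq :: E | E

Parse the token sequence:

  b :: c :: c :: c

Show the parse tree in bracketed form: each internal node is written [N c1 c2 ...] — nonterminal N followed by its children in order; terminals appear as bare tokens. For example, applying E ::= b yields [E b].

[Seq [Seq [Seq [Seq [E b]] :: [E c]] :: [E c]] :: [E c]]

Seq
Seq :: E
Seq :: E :: E
Seq :: E :: E :: E
E :: E :: E :: E
b :: E :: E :: E
b :: c :: E :: E
b :: c :: c :: E
b :: c :: c :: c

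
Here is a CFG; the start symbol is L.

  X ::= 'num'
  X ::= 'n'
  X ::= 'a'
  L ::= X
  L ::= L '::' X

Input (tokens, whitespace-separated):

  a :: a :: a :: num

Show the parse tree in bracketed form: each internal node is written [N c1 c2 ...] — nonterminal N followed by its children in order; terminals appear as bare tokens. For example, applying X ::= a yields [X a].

[L [L [L [L [X a]] :: [X a]] :: [X a]] :: [X num]]

L
L :: X
L :: X :: X
L :: X :: X :: X
X :: X :: X :: X
a :: X :: X :: X
a :: a :: X :: X
a :: a :: a :: X
a :: a :: a :: num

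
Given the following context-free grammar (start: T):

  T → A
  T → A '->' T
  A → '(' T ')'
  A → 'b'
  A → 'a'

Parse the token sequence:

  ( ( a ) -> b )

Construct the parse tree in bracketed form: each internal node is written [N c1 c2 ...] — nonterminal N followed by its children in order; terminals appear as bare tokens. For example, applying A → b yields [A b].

[T [A ( [T [A ( [T [A a]] )] -> [T [A b]]] )]]

T
A
( T )
( A -> T )
( ( T ) -> T )
( ( A ) -> T )
( ( a ) -> T )
( ( a ) -> A )
( ( a ) -> b )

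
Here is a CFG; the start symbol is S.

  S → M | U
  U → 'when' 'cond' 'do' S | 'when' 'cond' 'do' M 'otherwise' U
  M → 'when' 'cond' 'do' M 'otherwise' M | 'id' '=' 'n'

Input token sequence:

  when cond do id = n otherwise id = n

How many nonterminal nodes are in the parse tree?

[S [M when cond do [M id = n] otherwise [M id = n]]]

4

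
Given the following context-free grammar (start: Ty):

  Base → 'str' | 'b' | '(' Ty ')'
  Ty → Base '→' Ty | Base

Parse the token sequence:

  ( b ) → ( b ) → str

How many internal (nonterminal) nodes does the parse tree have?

10

[Ty [Base ( [Ty [Base b]] )] → [Ty [Base ( [Ty [Base b]] )] → [Ty [Base str]]]]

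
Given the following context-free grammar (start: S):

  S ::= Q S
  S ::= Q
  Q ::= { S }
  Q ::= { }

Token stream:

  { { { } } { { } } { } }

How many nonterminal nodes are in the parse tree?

12

[S [Q { [S [Q { [S [Q { }]] }] [S [Q { [S [Q { }]] }] [S [Q { }]]]] }]]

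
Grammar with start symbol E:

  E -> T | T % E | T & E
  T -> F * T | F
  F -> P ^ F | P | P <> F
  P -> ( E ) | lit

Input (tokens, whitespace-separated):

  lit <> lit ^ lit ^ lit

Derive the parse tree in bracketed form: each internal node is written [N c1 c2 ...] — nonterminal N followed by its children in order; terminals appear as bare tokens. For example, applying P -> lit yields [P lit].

E
T
F
P <> F
lit <> F
lit <> P ^ F
lit <> lit ^ F
lit <> lit ^ P ^ F
lit <> lit ^ lit ^ F
lit <> lit ^ lit ^ P
lit <> lit ^ lit ^ lit

[E [T [F [P lit] <> [F [P lit] ^ [F [P lit] ^ [F [P lit]]]]]]]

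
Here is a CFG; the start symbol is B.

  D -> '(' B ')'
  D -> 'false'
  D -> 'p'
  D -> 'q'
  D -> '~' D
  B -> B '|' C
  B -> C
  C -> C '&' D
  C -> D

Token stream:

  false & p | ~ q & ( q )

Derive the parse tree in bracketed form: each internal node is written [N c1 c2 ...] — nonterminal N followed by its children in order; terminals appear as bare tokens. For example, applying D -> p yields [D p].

B
B | C
C | C
C & D | C
D & D | C
false & D | C
false & p | C
false & p | C & D
false & p | D & D
false & p | ~ D & D
false & p | ~ q & D
false & p | ~ q & ( B )
false & p | ~ q & ( C )
false & p | ~ q & ( D )
false & p | ~ q & ( q )

[B [B [C [C [D false]] & [D p]]] | [C [C [D ~ [D q]]] & [D ( [B [C [D q]]] )]]]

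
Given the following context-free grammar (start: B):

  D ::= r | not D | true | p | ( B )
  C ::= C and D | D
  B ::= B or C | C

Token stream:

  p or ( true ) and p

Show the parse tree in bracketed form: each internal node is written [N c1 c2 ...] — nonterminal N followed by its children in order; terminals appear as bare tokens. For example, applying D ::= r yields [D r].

[B [B [C [D p]]] or [C [C [D ( [B [C [D true]]] )]] and [D p]]]

B
B or C
C or C
D or C
p or C
p or C and D
p or D and D
p or ( B ) and D
p or ( C ) and D
p or ( D ) and D
p or ( true ) and D
p or ( true ) and p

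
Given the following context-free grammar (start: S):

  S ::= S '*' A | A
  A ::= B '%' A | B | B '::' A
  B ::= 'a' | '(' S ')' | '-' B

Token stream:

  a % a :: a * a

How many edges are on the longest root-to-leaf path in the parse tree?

6

[S [S [A [B a] % [A [B a] :: [A [B a]]]]] * [A [B a]]]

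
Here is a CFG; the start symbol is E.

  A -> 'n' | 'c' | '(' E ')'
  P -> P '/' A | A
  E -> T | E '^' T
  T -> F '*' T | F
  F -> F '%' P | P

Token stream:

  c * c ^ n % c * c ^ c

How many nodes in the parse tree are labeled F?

[E [E [E [T [F [P [A c]]] * [T [F [P [A c]]]]]] ^ [T [F [F [P [A n]]] % [P [A c]]] * [T [F [P [A c]]]]]] ^ [T [F [P [A c]]]]]

6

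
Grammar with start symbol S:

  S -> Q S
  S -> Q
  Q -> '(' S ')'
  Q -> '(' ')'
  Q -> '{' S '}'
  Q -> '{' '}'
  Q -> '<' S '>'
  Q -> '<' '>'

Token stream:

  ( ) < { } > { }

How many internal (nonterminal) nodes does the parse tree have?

8

[S [Q ( )] [S [Q < [S [Q { }]] >] [S [Q { }]]]]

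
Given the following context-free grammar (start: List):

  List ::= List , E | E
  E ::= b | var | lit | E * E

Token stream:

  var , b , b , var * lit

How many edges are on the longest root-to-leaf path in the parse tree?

5

[List [List [List [List [E var]] , [E b]] , [E b]] , [E [E var] * [E lit]]]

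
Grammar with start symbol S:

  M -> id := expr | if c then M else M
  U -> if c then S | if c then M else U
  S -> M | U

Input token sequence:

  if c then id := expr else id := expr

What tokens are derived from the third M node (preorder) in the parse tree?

[S [M if c then [M id := expr] else [M id := expr]]]

id := expr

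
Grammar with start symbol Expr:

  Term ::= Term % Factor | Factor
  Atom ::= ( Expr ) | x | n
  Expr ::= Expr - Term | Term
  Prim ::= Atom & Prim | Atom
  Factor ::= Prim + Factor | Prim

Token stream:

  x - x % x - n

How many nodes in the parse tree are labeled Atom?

[Expr [Expr [Expr [Term [Factor [Prim [Atom x]]]]] - [Term [Term [Factor [Prim [Atom x]]]] % [Factor [Prim [Atom x]]]]] - [Term [Factor [Prim [Atom n]]]]]

4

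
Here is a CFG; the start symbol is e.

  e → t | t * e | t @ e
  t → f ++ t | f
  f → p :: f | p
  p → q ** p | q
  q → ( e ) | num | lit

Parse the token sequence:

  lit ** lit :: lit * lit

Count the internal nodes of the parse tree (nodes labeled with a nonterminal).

15

[e [t [f [p [q lit] ** [p [q lit]]] :: [f [p [q lit]]]]] * [e [t [f [p [q lit]]]]]]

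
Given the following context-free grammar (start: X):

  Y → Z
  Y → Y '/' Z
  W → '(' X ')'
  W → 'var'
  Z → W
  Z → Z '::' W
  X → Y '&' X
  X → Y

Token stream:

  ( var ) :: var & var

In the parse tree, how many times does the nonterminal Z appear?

4

[X [Y [Z [Z [W ( [X [Y [Z [W var]]]] )]] :: [W var]]] & [X [Y [Z [W var]]]]]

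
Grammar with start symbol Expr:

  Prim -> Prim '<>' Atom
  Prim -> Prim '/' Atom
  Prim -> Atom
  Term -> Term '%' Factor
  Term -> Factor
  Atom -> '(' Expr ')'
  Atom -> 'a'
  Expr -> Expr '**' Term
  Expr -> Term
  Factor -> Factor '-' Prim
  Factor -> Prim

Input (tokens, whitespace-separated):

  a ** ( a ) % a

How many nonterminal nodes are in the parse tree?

19

[Expr [Expr [Term [Factor [Prim [Atom a]]]]] ** [Term [Term [Factor [Prim [Atom ( [Expr [Term [Factor [Prim [Atom a]]]]] )]]]] % [Factor [Prim [Atom a]]]]]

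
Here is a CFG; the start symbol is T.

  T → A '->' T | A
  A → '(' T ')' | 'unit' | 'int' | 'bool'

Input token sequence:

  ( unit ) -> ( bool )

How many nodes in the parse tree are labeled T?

4

[T [A ( [T [A unit]] )] -> [T [A ( [T [A bool]] )]]]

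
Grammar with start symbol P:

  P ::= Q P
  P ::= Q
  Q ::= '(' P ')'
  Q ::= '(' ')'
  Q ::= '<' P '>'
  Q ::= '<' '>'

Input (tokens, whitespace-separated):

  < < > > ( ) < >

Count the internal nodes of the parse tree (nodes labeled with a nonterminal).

8

[P [Q < [P [Q < >]] >] [P [Q ( )] [P [Q < >]]]]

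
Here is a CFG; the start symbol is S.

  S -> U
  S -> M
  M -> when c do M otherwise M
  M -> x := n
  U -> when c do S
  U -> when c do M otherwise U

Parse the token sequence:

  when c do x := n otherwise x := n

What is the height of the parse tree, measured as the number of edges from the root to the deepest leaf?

3

[S [M when c do [M x := n] otherwise [M x := n]]]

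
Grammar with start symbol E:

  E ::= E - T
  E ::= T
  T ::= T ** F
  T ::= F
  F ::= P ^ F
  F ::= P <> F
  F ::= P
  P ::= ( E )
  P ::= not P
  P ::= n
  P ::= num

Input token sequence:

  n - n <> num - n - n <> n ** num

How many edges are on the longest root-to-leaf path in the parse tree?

[E [E [E [E [T [F [P n]]]] - [T [F [P n] <> [F [P num]]]]] - [T [F [P n]]]] - [T [T [F [P n] <> [F [P n]]]] ** [F [P num]]]]

7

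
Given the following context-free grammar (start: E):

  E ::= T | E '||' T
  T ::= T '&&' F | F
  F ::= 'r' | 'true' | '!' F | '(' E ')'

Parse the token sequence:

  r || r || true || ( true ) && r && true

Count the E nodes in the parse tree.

[E [E [E [E [T [F r]]] || [T [F r]]] || [T [F true]]] || [T [T [T [F ( [E [T [F true]]] )]] && [F r]] && [F true]]]

5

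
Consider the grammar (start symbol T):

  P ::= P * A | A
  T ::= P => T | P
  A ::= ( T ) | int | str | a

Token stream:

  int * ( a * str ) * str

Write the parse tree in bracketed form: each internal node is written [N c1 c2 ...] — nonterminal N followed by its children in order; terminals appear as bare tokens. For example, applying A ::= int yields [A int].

T
P
P * A
P * A * A
A * A * A
int * A * A
int * ( T ) * A
int * ( P ) * A
int * ( P * A ) * A
int * ( A * A ) * A
int * ( a * A ) * A
int * ( a * str ) * A
int * ( a * str ) * str

[T [P [P [P [A int]] * [A ( [T [P [P [A a]] * [A str]]] )]] * [A str]]]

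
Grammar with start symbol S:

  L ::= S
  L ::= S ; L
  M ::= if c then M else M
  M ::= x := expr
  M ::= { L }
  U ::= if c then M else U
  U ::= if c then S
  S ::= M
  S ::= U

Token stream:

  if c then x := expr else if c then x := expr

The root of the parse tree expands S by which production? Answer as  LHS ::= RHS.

S ::= U

[S [U if c then [M x := expr] else [U if c then [S [M x := expr]]]]]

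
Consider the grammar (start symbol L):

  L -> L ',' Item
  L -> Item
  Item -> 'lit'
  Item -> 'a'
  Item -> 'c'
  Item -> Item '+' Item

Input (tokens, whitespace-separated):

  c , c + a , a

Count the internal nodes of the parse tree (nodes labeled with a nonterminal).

8

[L [L [L [Item c]] , [Item [Item c] + [Item a]]] , [Item a]]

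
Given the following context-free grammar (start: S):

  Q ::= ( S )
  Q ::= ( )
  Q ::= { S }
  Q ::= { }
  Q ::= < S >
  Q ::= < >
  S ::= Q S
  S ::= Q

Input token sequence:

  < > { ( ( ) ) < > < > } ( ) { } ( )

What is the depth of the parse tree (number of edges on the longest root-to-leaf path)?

[S [Q < >] [S [Q { [S [Q ( [S [Q ( )]] )] [S [Q < >] [S [Q < >]]]] }] [S [Q ( )] [S [Q { }] [S [Q ( )]]]]]]

7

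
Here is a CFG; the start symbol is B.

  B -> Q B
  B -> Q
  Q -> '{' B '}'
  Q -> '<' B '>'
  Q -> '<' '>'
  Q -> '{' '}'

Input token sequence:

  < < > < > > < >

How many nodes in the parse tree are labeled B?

[B [Q < [B [Q < >] [B [Q < >]]] >] [B [Q < >]]]

4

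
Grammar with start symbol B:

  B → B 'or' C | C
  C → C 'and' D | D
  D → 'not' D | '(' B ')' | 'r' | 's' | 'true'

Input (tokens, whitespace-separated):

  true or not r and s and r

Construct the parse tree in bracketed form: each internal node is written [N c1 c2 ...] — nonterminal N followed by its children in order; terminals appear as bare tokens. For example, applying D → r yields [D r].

[B [B [C [D true]]] or [C [C [C [D not [D r]]] and [D s]] and [D r]]]

B
B or C
C or C
D or C
true or C
true or C and D
true or C and D and D
true or D and D and D
true or not D and D and D
true or not r and D and D
true or not r and s and D
true or not r and s and r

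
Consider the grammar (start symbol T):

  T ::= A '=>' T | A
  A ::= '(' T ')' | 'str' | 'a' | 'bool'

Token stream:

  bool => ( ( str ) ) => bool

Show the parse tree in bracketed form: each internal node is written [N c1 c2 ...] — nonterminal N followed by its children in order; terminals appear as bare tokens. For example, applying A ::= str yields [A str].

[T [A bool] => [T [A ( [T [A ( [T [A str]] )]] )] => [T [A bool]]]]

T
A => T
bool => T
bool => A => T
bool => ( T ) => T
bool => ( A ) => T
bool => ( ( T ) ) => T
bool => ( ( A ) ) => T
bool => ( ( str ) ) => T
bool => ( ( str ) ) => A
bool => ( ( str ) ) => bool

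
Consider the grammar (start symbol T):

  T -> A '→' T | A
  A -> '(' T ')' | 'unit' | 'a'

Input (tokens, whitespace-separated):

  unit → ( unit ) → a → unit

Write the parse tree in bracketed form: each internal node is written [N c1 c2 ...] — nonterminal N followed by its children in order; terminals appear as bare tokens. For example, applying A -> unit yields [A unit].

T
A → T
unit → T
unit → A → T
unit → ( T ) → T
unit → ( A ) → T
unit → ( unit ) → T
unit → ( unit ) → A → T
unit → ( unit ) → a → T
unit → ( unit ) → a → A
unit → ( unit ) → a → unit

[T [A unit] → [T [A ( [T [A unit]] )] → [T [A a] → [T [A unit]]]]]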